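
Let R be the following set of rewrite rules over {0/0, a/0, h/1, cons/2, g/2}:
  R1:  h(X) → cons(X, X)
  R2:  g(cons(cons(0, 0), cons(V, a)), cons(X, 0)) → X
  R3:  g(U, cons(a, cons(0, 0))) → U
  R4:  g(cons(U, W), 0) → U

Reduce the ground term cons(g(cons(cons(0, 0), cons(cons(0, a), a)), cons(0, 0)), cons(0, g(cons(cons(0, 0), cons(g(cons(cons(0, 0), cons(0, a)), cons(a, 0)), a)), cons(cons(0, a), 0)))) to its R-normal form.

1. cons(g(cons(cons(0, 0), cons(cons(0, a), a)), cons(0, 0)), cons(0, g(cons(cons(0, 0), cons(g(cons(cons(0, 0), cons(0, a)), cons(a, 0)), a)), cons(cons(0, a), 0))))  →  cons(0, cons(0, g(cons(cons(0, 0), cons(g(cons(cons(0, 0), cons(0, a)), cons(a, 0)), a)), cons(cons(0, a), 0))))   [R2 at 1]
2. cons(0, cons(0, g(cons(cons(0, 0), cons(g(cons(cons(0, 0), cons(0, a)), cons(a, 0)), a)), cons(cons(0, a), 0))))  →  cons(0, cons(0, cons(0, a)))   [R2 at 2.2]

cons(0, cons(0, cons(0, a)))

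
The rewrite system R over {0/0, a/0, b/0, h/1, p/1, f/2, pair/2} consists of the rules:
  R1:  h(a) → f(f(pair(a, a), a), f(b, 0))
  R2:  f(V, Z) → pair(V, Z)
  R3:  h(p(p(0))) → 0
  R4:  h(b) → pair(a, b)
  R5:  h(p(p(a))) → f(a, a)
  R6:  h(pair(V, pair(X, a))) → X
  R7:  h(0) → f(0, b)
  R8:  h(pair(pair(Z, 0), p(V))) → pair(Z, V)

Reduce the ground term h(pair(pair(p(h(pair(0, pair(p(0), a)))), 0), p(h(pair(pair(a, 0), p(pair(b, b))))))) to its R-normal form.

pair(p(p(0)), pair(a, pair(b, b)))

1. h(pair(pair(p(h(pair(0, pair(p(0), a)))), 0), p(h(pair(pair(a, 0), p(pair(b, b)))))))  →  pair(p(h(pair(0, pair(p(0), a)))), h(pair(pair(a, 0), p(pair(b, b)))))   [R8 at ε]
2. pair(p(h(pair(0, pair(p(0), a)))), h(pair(pair(a, 0), p(pair(b, b)))))  →  pair(p(p(0)), h(pair(pair(a, 0), p(pair(b, b)))))   [R6 at 1.1]
3. pair(p(p(0)), h(pair(pair(a, 0), p(pair(b, b)))))  →  pair(p(p(0)), pair(a, pair(b, b)))   [R8 at 2]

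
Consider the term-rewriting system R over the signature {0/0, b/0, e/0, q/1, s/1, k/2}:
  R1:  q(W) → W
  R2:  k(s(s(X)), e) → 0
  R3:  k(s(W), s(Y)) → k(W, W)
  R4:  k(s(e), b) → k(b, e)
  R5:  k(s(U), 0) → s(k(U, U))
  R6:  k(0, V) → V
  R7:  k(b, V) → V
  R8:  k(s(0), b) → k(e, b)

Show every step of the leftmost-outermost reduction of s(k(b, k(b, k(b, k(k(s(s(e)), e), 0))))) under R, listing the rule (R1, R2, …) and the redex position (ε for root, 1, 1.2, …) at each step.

1. s(k(b, k(b, k(b, k(k(s(s(e)), e), 0)))))  →  s(k(b, k(b, k(k(s(s(e)), e), 0))))   [R7 at 1]
2. s(k(b, k(b, k(k(s(s(e)), e), 0))))  →  s(k(b, k(k(s(s(e)), e), 0)))   [R7 at 1]
3. s(k(b, k(k(s(s(e)), e), 0)))  →  s(k(k(s(s(e)), e), 0))   [R7 at 1]
4. s(k(k(s(s(e)), e), 0))  →  s(k(0, 0))   [R2 at 1.1]
5. s(k(0, 0))  →  s(0)   [R6 at 1]

s(0)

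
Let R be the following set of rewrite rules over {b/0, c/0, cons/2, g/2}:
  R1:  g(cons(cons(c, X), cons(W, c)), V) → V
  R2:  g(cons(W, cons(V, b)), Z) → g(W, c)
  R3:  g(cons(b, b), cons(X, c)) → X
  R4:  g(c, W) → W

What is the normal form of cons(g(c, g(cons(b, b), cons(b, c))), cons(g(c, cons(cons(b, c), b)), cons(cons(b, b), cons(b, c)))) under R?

1. cons(g(c, g(cons(b, b), cons(b, c))), cons(g(c, cons(cons(b, c), b)), cons(cons(b, b), cons(b, c))))  →  cons(g(cons(b, b), cons(b, c)), cons(g(c, cons(cons(b, c), b)), cons(cons(b, b), cons(b, c))))   [R4 at 1]
2. cons(g(cons(b, b), cons(b, c)), cons(g(c, cons(cons(b, c), b)), cons(cons(b, b), cons(b, c))))  →  cons(b, cons(g(c, cons(cons(b, c), b)), cons(cons(b, b), cons(b, c))))   [R3 at 1]
3. cons(b, cons(g(c, cons(cons(b, c), b)), cons(cons(b, b), cons(b, c))))  →  cons(b, cons(cons(cons(b, c), b), cons(cons(b, b), cons(b, c))))   [R4 at 2.1]

cons(b, cons(cons(cons(b, c), b), cons(cons(b, b), cons(b, c))))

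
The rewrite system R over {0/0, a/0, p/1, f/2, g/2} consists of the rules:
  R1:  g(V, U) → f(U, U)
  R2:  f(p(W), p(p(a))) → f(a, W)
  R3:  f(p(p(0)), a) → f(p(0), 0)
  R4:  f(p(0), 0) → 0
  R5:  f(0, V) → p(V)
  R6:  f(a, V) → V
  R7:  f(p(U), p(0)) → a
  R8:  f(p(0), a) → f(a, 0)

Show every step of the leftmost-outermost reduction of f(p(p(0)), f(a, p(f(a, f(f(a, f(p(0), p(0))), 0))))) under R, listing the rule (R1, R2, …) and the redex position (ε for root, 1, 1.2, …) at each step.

1. f(p(p(0)), f(a, p(f(a, f(f(a, f(p(0), p(0))), 0)))))  →  f(p(p(0)), p(f(a, f(f(a, f(p(0), p(0))), 0))))   [R6 at 2]
2. f(p(p(0)), p(f(a, f(f(a, f(p(0), p(0))), 0))))  →  f(p(p(0)), p(f(f(a, f(p(0), p(0))), 0)))   [R6 at 2.1]
3. f(p(p(0)), p(f(f(a, f(p(0), p(0))), 0)))  →  f(p(p(0)), p(f(f(p(0), p(0)), 0)))   [R6 at 2.1.1]
4. f(p(p(0)), p(f(f(p(0), p(0)), 0)))  →  f(p(p(0)), p(f(a, 0)))   [R7 at 2.1.1]
5. f(p(p(0)), p(f(a, 0)))  →  f(p(p(0)), p(0))   [R6 at 2.1]
6. f(p(p(0)), p(0))  →  a   [R7 at ε]

a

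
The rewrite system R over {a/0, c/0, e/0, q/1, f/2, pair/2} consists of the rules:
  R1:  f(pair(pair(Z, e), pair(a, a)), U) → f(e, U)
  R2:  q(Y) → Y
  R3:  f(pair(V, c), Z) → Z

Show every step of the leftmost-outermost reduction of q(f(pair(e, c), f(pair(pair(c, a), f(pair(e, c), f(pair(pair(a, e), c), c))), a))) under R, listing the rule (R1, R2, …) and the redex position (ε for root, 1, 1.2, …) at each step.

1. q(f(pair(e, c), f(pair(pair(c, a), f(pair(e, c), f(pair(pair(a, e), c), c))), a)))  →  f(pair(e, c), f(pair(pair(c, a), f(pair(e, c), f(pair(pair(a, e), c), c))), a))   [R2 at ε]
2. f(pair(e, c), f(pair(pair(c, a), f(pair(e, c), f(pair(pair(a, e), c), c))), a))  →  f(pair(pair(c, a), f(pair(e, c), f(pair(pair(a, e), c), c))), a)   [R3 at ε]
3. f(pair(pair(c, a), f(pair(e, c), f(pair(pair(a, e), c), c))), a)  →  f(pair(pair(c, a), f(pair(pair(a, e), c), c)), a)   [R3 at 1.2]
4. f(pair(pair(c, a), f(pair(pair(a, e), c), c)), a)  →  f(pair(pair(c, a), c), a)   [R3 at 1.2]
5. f(pair(pair(c, a), c), a)  →  a   [R3 at ε]

a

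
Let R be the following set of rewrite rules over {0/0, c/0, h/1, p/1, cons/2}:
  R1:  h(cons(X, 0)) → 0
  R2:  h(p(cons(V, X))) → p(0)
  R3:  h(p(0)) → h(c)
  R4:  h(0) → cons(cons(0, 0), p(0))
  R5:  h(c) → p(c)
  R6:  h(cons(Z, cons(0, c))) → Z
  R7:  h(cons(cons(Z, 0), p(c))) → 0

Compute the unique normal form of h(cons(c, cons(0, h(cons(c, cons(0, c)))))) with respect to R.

c

1. h(cons(c, cons(0, h(cons(c, cons(0, c))))))  →  h(cons(c, cons(0, c)))   [R6 at 1.2.2]
2. h(cons(c, cons(0, c)))  →  c   [R6 at ε]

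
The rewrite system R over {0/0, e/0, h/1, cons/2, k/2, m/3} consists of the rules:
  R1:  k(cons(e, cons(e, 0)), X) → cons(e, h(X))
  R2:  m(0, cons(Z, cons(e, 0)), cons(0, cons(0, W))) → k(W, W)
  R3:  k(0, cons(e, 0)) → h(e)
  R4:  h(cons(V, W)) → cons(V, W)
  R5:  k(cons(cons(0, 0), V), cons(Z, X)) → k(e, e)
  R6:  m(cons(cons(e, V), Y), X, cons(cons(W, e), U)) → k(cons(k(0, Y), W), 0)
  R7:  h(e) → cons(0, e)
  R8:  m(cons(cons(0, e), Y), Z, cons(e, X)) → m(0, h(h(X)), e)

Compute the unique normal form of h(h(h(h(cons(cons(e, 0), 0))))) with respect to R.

1. h(h(h(h(cons(cons(e, 0), 0)))))  →  h(h(h(cons(cons(e, 0), 0))))   [R4 at 1.1.1]
2. h(h(h(cons(cons(e, 0), 0))))  →  h(h(cons(cons(e, 0), 0)))   [R4 at 1.1]
3. h(h(cons(cons(e, 0), 0)))  →  h(cons(cons(e, 0), 0))   [R4 at 1]
4. h(cons(cons(e, 0), 0))  →  cons(cons(e, 0), 0)   [R4 at ε]

cons(cons(e, 0), 0)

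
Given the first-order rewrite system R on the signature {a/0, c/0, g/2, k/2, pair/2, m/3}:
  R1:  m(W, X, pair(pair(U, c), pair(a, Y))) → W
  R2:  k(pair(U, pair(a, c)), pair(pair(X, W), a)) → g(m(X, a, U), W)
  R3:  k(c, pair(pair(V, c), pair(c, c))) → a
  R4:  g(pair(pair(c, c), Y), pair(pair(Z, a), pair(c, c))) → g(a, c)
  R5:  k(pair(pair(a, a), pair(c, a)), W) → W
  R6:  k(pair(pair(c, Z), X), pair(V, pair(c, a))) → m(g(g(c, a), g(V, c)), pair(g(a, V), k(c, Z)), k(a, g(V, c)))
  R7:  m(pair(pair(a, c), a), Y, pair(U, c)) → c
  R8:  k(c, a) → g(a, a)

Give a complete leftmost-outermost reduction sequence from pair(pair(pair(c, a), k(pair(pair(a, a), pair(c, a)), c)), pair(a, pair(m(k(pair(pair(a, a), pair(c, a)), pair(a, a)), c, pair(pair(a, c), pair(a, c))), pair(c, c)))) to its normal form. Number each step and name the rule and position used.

1. pair(pair(pair(c, a), k(pair(pair(a, a), pair(c, a)), c)), pair(a, pair(m(k(pair(pair(a, a), pair(c, a)), pair(a, a)), c, pair(pair(a, c), pair(a, c))), pair(c, c))))  →  pair(pair(pair(c, a), c), pair(a, pair(m(k(pair(pair(a, a), pair(c, a)), pair(a, a)), c, pair(pair(a, c), pair(a, c))), pair(c, c))))   [R5 at 1.2]
2. pair(pair(pair(c, a), c), pair(a, pair(m(k(pair(pair(a, a), pair(c, a)), pair(a, a)), c, pair(pair(a, c), pair(a, c))), pair(c, c))))  →  pair(pair(pair(c, a), c), pair(a, pair(k(pair(pair(a, a), pair(c, a)), pair(a, a)), pair(c, c))))   [R1 at 2.2.1]
3. pair(pair(pair(c, a), c), pair(a, pair(k(pair(pair(a, a), pair(c, a)), pair(a, a)), pair(c, c))))  →  pair(pair(pair(c, a), c), pair(a, pair(pair(a, a), pair(c, c))))   [R5 at 2.2.1]

pair(pair(pair(c, a), c), pair(a, pair(pair(a, a), pair(c, c))))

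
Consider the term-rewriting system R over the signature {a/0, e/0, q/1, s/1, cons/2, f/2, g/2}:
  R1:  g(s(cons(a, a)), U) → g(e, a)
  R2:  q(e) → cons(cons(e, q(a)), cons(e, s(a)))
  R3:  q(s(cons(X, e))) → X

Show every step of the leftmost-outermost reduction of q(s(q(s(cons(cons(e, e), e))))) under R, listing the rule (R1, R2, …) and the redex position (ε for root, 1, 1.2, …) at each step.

1. q(s(q(s(cons(cons(e, e), e)))))  →  q(s(cons(e, e)))   [R3 at 1.1]
2. q(s(cons(e, e)))  →  e   [R3 at ε]

e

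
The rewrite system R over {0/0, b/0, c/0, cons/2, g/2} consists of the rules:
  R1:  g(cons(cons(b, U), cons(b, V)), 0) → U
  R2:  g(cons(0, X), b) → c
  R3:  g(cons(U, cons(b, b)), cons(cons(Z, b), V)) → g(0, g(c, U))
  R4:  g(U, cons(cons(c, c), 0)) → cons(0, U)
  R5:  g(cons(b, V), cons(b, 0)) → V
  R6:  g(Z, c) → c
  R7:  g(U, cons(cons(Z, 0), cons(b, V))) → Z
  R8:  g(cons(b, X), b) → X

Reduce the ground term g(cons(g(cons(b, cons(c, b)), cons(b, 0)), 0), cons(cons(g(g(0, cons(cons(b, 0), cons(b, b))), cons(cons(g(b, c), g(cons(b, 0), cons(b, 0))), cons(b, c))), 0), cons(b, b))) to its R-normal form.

1. g(cons(g(cons(b, cons(c, b)), cons(b, 0)), 0), cons(cons(g(g(0, cons(cons(b, 0), cons(b, b))), cons(cons(g(b, c), g(cons(b, 0), cons(b, 0))), cons(b, c))), 0), cons(b, b)))  →  g(g(0, cons(cons(b, 0), cons(b, b))), cons(cons(g(b, c), g(cons(b, 0), cons(b, 0))), cons(b, c)))   [R7 at ε]
2. g(g(0, cons(cons(b, 0), cons(b, b))), cons(cons(g(b, c), g(cons(b, 0), cons(b, 0))), cons(b, c)))  →  g(b, cons(cons(g(b, c), g(cons(b, 0), cons(b, 0))), cons(b, c)))   [R7 at 1]
3. g(b, cons(cons(g(b, c), g(cons(b, 0), cons(b, 0))), cons(b, c)))  →  g(b, cons(cons(c, g(cons(b, 0), cons(b, 0))), cons(b, c)))   [R6 at 2.1.1]
4. g(b, cons(cons(c, g(cons(b, 0), cons(b, 0))), cons(b, c)))  →  g(b, cons(cons(c, 0), cons(b, c)))   [R5 at 2.1.2]
5. g(b, cons(cons(c, 0), cons(b, c)))  →  c   [R7 at ε]

c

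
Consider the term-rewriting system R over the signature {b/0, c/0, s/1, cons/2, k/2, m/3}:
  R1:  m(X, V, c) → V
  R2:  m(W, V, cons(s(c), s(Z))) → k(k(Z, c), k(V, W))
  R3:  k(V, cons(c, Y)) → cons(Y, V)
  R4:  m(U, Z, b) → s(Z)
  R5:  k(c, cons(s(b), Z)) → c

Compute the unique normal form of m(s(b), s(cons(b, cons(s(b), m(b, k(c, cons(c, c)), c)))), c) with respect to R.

1. m(s(b), s(cons(b, cons(s(b), m(b, k(c, cons(c, c)), c)))), c)  →  s(cons(b, cons(s(b), m(b, k(c, cons(c, c)), c))))   [R1 at ε]
2. s(cons(b, cons(s(b), m(b, k(c, cons(c, c)), c))))  →  s(cons(b, cons(s(b), k(c, cons(c, c)))))   [R1 at 1.2.2]
3. s(cons(b, cons(s(b), k(c, cons(c, c)))))  →  s(cons(b, cons(s(b), cons(c, c))))   [R3 at 1.2.2]

s(cons(b, cons(s(b), cons(c, c))))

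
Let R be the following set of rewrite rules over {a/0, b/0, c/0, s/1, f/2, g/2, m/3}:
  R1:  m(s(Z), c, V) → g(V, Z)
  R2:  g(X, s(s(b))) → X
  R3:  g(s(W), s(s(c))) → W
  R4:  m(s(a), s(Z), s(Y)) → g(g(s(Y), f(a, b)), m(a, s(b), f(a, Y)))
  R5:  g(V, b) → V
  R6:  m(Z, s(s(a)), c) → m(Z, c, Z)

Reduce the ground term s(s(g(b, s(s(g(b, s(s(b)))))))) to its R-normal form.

1. s(s(g(b, s(s(g(b, s(s(b))))))))  →  s(s(g(b, s(s(b)))))   [R2 at 1.1.2.1.1]
2. s(s(g(b, s(s(b)))))  →  s(s(b))   [R2 at 1.1]

s(s(b))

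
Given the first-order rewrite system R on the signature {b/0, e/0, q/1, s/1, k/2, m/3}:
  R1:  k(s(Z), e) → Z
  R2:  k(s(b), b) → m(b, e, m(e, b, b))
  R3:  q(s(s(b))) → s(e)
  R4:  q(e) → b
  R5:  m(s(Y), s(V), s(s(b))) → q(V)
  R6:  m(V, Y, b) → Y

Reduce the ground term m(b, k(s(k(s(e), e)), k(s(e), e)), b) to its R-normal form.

1. m(b, k(s(k(s(e), e)), k(s(e), e)), b)  →  k(s(k(s(e), e)), k(s(e), e))   [R6 at ε]
2. k(s(k(s(e), e)), k(s(e), e))  →  k(s(e), k(s(e), e))   [R1 at 1.1]
3. k(s(e), k(s(e), e))  →  k(s(e), e)   [R1 at 2]
4. k(s(e), e)  →  e   [R1 at ε]

e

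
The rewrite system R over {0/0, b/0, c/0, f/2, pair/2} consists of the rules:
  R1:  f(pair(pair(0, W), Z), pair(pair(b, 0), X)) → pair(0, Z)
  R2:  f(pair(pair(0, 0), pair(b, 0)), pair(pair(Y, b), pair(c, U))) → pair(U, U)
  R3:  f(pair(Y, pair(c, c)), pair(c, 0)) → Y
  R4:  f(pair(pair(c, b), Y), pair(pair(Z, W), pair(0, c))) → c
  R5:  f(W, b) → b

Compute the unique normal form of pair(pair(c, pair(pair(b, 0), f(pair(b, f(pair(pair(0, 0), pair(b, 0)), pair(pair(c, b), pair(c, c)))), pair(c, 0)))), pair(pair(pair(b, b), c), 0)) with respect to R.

pair(pair(c, pair(pair(b, 0), b)), pair(pair(pair(b, b), c), 0))

1. pair(pair(c, pair(pair(b, 0), f(pair(b, f(pair(pair(0, 0), pair(b, 0)), pair(pair(c, b), pair(c, c)))), pair(c, 0)))), pair(pair(pair(b, b), c), 0))  →  pair(pair(c, pair(pair(b, 0), f(pair(b, pair(c, c)), pair(c, 0)))), pair(pair(pair(b, b), c), 0))   [R2 at 1.2.2.1.2]
2. pair(pair(c, pair(pair(b, 0), f(pair(b, pair(c, c)), pair(c, 0)))), pair(pair(pair(b, b), c), 0))  →  pair(pair(c, pair(pair(b, 0), b)), pair(pair(pair(b, b), c), 0))   [R3 at 1.2.2]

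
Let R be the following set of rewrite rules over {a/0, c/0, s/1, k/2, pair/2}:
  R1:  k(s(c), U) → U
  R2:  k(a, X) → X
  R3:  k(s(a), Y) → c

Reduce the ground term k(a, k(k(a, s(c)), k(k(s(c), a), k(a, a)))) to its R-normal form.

a

1. k(a, k(k(a, s(c)), k(k(s(c), a), k(a, a))))  →  k(k(a, s(c)), k(k(s(c), a), k(a, a)))   [R2 at ε]
2. k(k(a, s(c)), k(k(s(c), a), k(a, a)))  →  k(s(c), k(k(s(c), a), k(a, a)))   [R2 at 1]
3. k(s(c), k(k(s(c), a), k(a, a)))  →  k(k(s(c), a), k(a, a))   [R1 at ε]
4. k(k(s(c), a), k(a, a))  →  k(a, k(a, a))   [R1 at 1]
5. k(a, k(a, a))  →  k(a, a)   [R2 at ε]
6. k(a, a)  →  a   [R2 at ε]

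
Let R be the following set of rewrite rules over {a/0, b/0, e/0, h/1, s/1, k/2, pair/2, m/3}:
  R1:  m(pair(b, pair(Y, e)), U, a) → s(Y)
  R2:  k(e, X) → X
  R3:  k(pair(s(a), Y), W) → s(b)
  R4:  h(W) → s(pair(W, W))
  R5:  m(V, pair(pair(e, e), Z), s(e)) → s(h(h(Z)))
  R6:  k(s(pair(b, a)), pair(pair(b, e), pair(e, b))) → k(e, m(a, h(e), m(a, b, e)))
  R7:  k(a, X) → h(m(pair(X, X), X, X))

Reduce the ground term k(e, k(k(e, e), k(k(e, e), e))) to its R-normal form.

1. k(e, k(k(e, e), k(k(e, e), e)))  →  k(k(e, e), k(k(e, e), e))   [R2 at ε]
2. k(k(e, e), k(k(e, e), e))  →  k(e, k(k(e, e), e))   [R2 at 1]
3. k(e, k(k(e, e), e))  →  k(k(e, e), e)   [R2 at ε]
4. k(k(e, e), e)  →  k(e, e)   [R2 at 1]
5. k(e, e)  →  e   [R2 at ε]

e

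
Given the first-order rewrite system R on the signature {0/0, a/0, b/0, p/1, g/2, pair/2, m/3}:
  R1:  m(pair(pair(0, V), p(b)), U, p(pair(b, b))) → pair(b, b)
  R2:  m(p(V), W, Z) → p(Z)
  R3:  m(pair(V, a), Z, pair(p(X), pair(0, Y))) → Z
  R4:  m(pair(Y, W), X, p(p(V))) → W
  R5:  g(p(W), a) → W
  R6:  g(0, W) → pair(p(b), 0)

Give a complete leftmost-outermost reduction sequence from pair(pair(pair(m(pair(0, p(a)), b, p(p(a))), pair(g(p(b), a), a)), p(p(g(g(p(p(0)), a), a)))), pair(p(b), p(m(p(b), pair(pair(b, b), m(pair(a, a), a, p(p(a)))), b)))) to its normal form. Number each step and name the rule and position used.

pair(pair(pair(p(a), pair(b, a)), p(p(0))), pair(p(b), p(p(b))))

1. pair(pair(pair(m(pair(0, p(a)), b, p(p(a))), pair(g(p(b), a), a)), p(p(g(g(p(p(0)), a), a)))), pair(p(b), p(m(p(b), pair(pair(b, b), m(pair(a, a), a, p(p(a)))), b))))  →  pair(pair(pair(p(a), pair(g(p(b), a), a)), p(p(g(g(p(p(0)), a), a)))), pair(p(b), p(m(p(b), pair(pair(b, b), m(pair(a, a), a, p(p(a)))), b))))   [R4 at 1.1.1]
2. pair(pair(pair(p(a), pair(g(p(b), a), a)), p(p(g(g(p(p(0)), a), a)))), pair(p(b), p(m(p(b), pair(pair(b, b), m(pair(a, a), a, p(p(a)))), b))))  →  pair(pair(pair(p(a), pair(b, a)), p(p(g(g(p(p(0)), a), a)))), pair(p(b), p(m(p(b), pair(pair(b, b), m(pair(a, a), a, p(p(a)))), b))))   [R5 at 1.1.2.1]
3. pair(pair(pair(p(a), pair(b, a)), p(p(g(g(p(p(0)), a), a)))), pair(p(b), p(m(p(b), pair(pair(b, b), m(pair(a, a), a, p(p(a)))), b))))  →  pair(pair(pair(p(a), pair(b, a)), p(p(g(p(0), a)))), pair(p(b), p(m(p(b), pair(pair(b, b), m(pair(a, a), a, p(p(a)))), b))))   [R5 at 1.2.1.1.1]
4. pair(pair(pair(p(a), pair(b, a)), p(p(g(p(0), a)))), pair(p(b), p(m(p(b), pair(pair(b, b), m(pair(a, a), a, p(p(a)))), b))))  →  pair(pair(pair(p(a), pair(b, a)), p(p(0))), pair(p(b), p(m(p(b), pair(pair(b, b), m(pair(a, a), a, p(p(a)))), b))))   [R5 at 1.2.1.1]
5. pair(pair(pair(p(a), pair(b, a)), p(p(0))), pair(p(b), p(m(p(b), pair(pair(b, b), m(pair(a, a), a, p(p(a)))), b))))  →  pair(pair(pair(p(a), pair(b, a)), p(p(0))), pair(p(b), p(p(b))))   [R2 at 2.2.1]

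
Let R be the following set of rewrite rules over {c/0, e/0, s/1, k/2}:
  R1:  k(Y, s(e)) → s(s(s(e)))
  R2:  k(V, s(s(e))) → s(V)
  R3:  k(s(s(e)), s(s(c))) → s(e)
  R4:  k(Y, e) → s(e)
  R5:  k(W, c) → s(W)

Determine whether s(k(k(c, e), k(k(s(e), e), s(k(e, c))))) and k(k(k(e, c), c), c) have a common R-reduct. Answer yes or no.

yes — NF(t₁) = s(s(s(e))), NF(t₂) = s(s(s(e)))

Reduce t₁ = s(k(k(c, e), k(k(s(e), e), s(k(e, c))))):
1. s(k(k(c, e), k(k(s(e), e), s(k(e, c)))))  →  s(k(s(e), k(k(s(e), e), s(k(e, c)))))   [R4 at 1.1]
2. s(k(s(e), k(k(s(e), e), s(k(e, c)))))  →  s(k(s(e), k(s(e), s(k(e, c)))))   [R4 at 1.2.1]
3. s(k(s(e), k(s(e), s(k(e, c)))))  →  s(k(s(e), k(s(e), s(s(e)))))   [R5 at 1.2.2.1]
4. s(k(s(e), k(s(e), s(s(e)))))  →  s(k(s(e), s(s(e))))   [R2 at 1.2]
5. s(k(s(e), s(s(e))))  →  s(s(s(e)))   [R2 at 1]

Reduce t₂ = k(k(k(e, c), c), c):
1. k(k(k(e, c), c), c)  →  s(k(k(e, c), c))   [R5 at ε]
2. s(k(k(e, c), c))  →  s(s(k(e, c)))   [R5 at 1]
3. s(s(k(e, c)))  →  s(s(s(e)))   [R5 at 1.1]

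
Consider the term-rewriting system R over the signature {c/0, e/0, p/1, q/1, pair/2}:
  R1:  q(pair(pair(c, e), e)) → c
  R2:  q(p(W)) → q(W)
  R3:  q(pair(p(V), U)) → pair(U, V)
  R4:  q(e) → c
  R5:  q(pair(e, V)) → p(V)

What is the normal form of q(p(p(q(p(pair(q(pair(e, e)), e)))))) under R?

p(e)

1. q(p(p(q(p(pair(q(pair(e, e)), e))))))  →  q(p(q(p(pair(q(pair(e, e)), e)))))   [R2 at ε]
2. q(p(q(p(pair(q(pair(e, e)), e)))))  →  q(q(p(pair(q(pair(e, e)), e))))   [R2 at ε]
3. q(q(p(pair(q(pair(e, e)), e))))  →  q(q(pair(q(pair(e, e)), e)))   [R2 at 1]
4. q(q(pair(q(pair(e, e)), e)))  →  q(q(pair(p(e), e)))   [R5 at 1.1.1]
5. q(q(pair(p(e), e)))  →  q(pair(e, e))   [R3 at 1]
6. q(pair(e, e))  →  p(e)   [R5 at ε]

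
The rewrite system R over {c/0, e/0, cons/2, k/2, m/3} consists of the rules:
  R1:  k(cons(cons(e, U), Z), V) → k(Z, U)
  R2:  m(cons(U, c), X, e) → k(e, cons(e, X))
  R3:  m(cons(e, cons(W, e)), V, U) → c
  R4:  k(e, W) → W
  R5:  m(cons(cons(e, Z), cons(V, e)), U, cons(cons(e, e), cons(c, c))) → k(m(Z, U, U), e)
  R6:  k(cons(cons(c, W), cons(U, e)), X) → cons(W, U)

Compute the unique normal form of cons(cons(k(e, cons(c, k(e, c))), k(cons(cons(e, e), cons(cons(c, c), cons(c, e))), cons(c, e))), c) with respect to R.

1. cons(cons(k(e, cons(c, k(e, c))), k(cons(cons(e, e), cons(cons(c, c), cons(c, e))), cons(c, e))), c)  →  cons(cons(cons(c, k(e, c)), k(cons(cons(e, e), cons(cons(c, c), cons(c, e))), cons(c, e))), c)   [R4 at 1.1]
2. cons(cons(cons(c, k(e, c)), k(cons(cons(e, e), cons(cons(c, c), cons(c, e))), cons(c, e))), c)  →  cons(cons(cons(c, c), k(cons(cons(e, e), cons(cons(c, c), cons(c, e))), cons(c, e))), c)   [R4 at 1.1.2]
3. cons(cons(cons(c, c), k(cons(cons(e, e), cons(cons(c, c), cons(c, e))), cons(c, e))), c)  →  cons(cons(cons(c, c), k(cons(cons(c, c), cons(c, e)), e)), c)   [R1 at 1.2]
4. cons(cons(cons(c, c), k(cons(cons(c, c), cons(c, e)), e)), c)  →  cons(cons(cons(c, c), cons(c, c)), c)   [R6 at 1.2]

cons(cons(cons(c, c), cons(c, c)), c)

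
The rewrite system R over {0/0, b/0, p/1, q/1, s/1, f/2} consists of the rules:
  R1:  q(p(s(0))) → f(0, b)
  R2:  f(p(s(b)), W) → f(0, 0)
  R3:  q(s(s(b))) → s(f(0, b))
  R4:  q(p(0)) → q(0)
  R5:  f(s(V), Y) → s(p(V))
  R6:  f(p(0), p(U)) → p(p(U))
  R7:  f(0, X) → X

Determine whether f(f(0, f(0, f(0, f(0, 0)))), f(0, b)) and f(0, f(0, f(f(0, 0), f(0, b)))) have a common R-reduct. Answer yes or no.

yes — NF(t₁) = b, NF(t₂) = b

Reduce t₁ = f(f(0, f(0, f(0, f(0, 0)))), f(0, b)):
1. f(f(0, f(0, f(0, f(0, 0)))), f(0, b))  →  f(f(0, f(0, f(0, 0))), f(0, b))   [R7 at 1]
2. f(f(0, f(0, f(0, 0))), f(0, b))  →  f(f(0, f(0, 0)), f(0, b))   [R7 at 1]
3. f(f(0, f(0, 0)), f(0, b))  →  f(f(0, 0), f(0, b))   [R7 at 1]
4. f(f(0, 0), f(0, b))  →  f(0, f(0, b))   [R7 at 1]
5. f(0, f(0, b))  →  f(0, b)   [R7 at ε]
6. f(0, b)  →  b   [R7 at ε]

Reduce t₂ = f(0, f(0, f(f(0, 0), f(0, b)))):
1. f(0, f(0, f(f(0, 0), f(0, b))))  →  f(0, f(f(0, 0), f(0, b)))   [R7 at ε]
2. f(0, f(f(0, 0), f(0, b)))  →  f(f(0, 0), f(0, b))   [R7 at ε]
3. f(f(0, 0), f(0, b))  →  f(0, f(0, b))   [R7 at 1]
4. f(0, f(0, b))  →  f(0, b)   [R7 at ε]
5. f(0, b)  →  b   [R7 at ε]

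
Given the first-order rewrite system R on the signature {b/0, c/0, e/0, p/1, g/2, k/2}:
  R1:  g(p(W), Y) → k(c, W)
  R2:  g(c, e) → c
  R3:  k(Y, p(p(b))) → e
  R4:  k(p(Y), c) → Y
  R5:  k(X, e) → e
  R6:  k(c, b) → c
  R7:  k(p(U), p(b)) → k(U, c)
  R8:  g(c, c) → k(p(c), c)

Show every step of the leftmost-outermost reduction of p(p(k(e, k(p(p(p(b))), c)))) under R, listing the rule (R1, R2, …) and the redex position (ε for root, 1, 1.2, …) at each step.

1. p(p(k(e, k(p(p(p(b))), c))))  →  p(p(k(e, p(p(b)))))   [R4 at 1.1.2]
2. p(p(k(e, p(p(b)))))  →  p(p(e))   [R3 at 1.1]

p(p(e))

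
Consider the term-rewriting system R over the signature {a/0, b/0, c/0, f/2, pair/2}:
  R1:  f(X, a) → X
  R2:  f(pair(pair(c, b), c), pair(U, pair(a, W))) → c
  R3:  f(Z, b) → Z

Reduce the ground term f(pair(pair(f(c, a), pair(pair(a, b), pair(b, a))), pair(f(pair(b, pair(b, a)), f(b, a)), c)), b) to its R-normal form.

pair(pair(c, pair(pair(a, b), pair(b, a))), pair(pair(b, pair(b, a)), c))

1. f(pair(pair(f(c, a), pair(pair(a, b), pair(b, a))), pair(f(pair(b, pair(b, a)), f(b, a)), c)), b)  →  pair(pair(f(c, a), pair(pair(a, b), pair(b, a))), pair(f(pair(b, pair(b, a)), f(b, a)), c))   [R3 at ε]
2. pair(pair(f(c, a), pair(pair(a, b), pair(b, a))), pair(f(pair(b, pair(b, a)), f(b, a)), c))  →  pair(pair(c, pair(pair(a, b), pair(b, a))), pair(f(pair(b, pair(b, a)), f(b, a)), c))   [R1 at 1.1]
3. pair(pair(c, pair(pair(a, b), pair(b, a))), pair(f(pair(b, pair(b, a)), f(b, a)), c))  →  pair(pair(c, pair(pair(a, b), pair(b, a))), pair(f(pair(b, pair(b, a)), b), c))   [R1 at 2.1.2]
4. pair(pair(c, pair(pair(a, b), pair(b, a))), pair(f(pair(b, pair(b, a)), b), c))  →  pair(pair(c, pair(pair(a, b), pair(b, a))), pair(pair(b, pair(b, a)), c))   [R3 at 2.1]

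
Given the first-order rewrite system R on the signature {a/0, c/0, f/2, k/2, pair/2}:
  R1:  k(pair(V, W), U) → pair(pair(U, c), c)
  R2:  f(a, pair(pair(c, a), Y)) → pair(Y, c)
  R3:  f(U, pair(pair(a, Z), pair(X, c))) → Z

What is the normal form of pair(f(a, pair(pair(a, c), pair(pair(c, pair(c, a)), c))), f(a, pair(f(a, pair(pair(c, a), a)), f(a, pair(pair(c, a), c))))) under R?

pair(c, c)

1. pair(f(a, pair(pair(a, c), pair(pair(c, pair(c, a)), c))), f(a, pair(f(a, pair(pair(c, a), a)), f(a, pair(pair(c, a), c)))))  →  pair(c, f(a, pair(f(a, pair(pair(c, a), a)), f(a, pair(pair(c, a), c)))))   [R3 at 1]
2. pair(c, f(a, pair(f(a, pair(pair(c, a), a)), f(a, pair(pair(c, a), c)))))  →  pair(c, f(a, pair(pair(a, c), f(a, pair(pair(c, a), c)))))   [R2 at 2.2.1]
3. pair(c, f(a, pair(pair(a, c), f(a, pair(pair(c, a), c)))))  →  pair(c, f(a, pair(pair(a, c), pair(c, c))))   [R2 at 2.2.2]
4. pair(c, f(a, pair(pair(a, c), pair(c, c))))  →  pair(c, c)   [R3 at 2]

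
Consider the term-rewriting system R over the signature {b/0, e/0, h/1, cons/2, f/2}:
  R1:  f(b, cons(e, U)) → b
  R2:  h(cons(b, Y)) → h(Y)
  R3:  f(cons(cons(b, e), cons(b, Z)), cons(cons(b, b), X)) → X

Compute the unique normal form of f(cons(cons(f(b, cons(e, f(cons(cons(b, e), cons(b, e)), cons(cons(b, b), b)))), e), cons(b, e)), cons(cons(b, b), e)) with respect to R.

e

1. f(cons(cons(f(b, cons(e, f(cons(cons(b, e), cons(b, e)), cons(cons(b, b), b)))), e), cons(b, e)), cons(cons(b, b), e))  →  f(cons(cons(b, e), cons(b, e)), cons(cons(b, b), e))   [R1 at 1.1.1]
2. f(cons(cons(b, e), cons(b, e)), cons(cons(b, b), e))  →  e   [R3 at ε]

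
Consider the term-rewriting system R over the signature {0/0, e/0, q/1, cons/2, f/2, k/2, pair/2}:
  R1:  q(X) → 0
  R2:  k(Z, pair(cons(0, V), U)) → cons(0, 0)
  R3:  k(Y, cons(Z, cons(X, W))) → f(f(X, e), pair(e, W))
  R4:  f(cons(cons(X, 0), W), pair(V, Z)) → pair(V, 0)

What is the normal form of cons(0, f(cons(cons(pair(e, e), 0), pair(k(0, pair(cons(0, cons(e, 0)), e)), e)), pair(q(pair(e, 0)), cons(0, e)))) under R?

cons(0, pair(0, 0))

1. cons(0, f(cons(cons(pair(e, e), 0), pair(k(0, pair(cons(0, cons(e, 0)), e)), e)), pair(q(pair(e, 0)), cons(0, e))))  →  cons(0, pair(q(pair(e, 0)), 0))   [R4 at 2]
2. cons(0, pair(q(pair(e, 0)), 0))  →  cons(0, pair(0, 0))   [R1 at 2.1]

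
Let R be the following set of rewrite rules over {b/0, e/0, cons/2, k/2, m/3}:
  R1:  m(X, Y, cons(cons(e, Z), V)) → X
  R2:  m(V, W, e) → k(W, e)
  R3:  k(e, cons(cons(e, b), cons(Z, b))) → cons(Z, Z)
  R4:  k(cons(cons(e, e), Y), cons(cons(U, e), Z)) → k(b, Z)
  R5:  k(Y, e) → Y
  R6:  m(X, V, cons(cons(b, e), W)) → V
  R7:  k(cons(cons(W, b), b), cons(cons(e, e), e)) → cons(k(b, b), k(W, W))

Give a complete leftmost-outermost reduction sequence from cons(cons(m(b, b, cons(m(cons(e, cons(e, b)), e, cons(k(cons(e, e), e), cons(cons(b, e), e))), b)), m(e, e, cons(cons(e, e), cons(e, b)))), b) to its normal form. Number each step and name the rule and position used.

1. cons(cons(m(b, b, cons(m(cons(e, cons(e, b)), e, cons(k(cons(e, e), e), cons(cons(b, e), e))), b)), m(e, e, cons(cons(e, e), cons(e, b)))), b)  →  cons(cons(m(b, b, cons(m(cons(e, cons(e, b)), e, cons(cons(e, e), cons(cons(b, e), e))), b)), m(e, e, cons(cons(e, e), cons(e, b)))), b)   [R5 at 1.1.3.1.3.1]
2. cons(cons(m(b, b, cons(m(cons(e, cons(e, b)), e, cons(cons(e, e), cons(cons(b, e), e))), b)), m(e, e, cons(cons(e, e), cons(e, b)))), b)  →  cons(cons(m(b, b, cons(cons(e, cons(e, b)), b)), m(e, e, cons(cons(e, e), cons(e, b)))), b)   [R1 at 1.1.3.1]
3. cons(cons(m(b, b, cons(cons(e, cons(e, b)), b)), m(e, e, cons(cons(e, e), cons(e, b)))), b)  →  cons(cons(b, m(e, e, cons(cons(e, e), cons(e, b)))), b)   [R1 at 1.1]
4. cons(cons(b, m(e, e, cons(cons(e, e), cons(e, b)))), b)  →  cons(cons(b, e), b)   [R1 at 1.2]

cons(cons(b, e), b)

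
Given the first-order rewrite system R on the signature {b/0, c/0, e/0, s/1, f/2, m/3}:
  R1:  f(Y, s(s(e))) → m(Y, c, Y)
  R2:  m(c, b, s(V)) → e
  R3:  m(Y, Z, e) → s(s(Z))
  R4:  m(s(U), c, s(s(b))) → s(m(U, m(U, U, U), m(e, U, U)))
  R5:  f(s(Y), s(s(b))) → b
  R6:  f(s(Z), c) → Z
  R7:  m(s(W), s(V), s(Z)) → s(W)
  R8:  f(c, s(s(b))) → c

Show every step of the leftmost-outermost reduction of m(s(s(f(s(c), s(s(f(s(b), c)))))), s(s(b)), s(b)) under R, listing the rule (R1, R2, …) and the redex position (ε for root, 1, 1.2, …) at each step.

1. m(s(s(f(s(c), s(s(f(s(b), c)))))), s(s(b)), s(b))  →  s(s(f(s(c), s(s(f(s(b), c))))))   [R7 at ε]
2. s(s(f(s(c), s(s(f(s(b), c))))))  →  s(s(f(s(c), s(s(b)))))   [R6 at 1.1.2.1.1]
3. s(s(f(s(c), s(s(b)))))  →  s(s(b))   [R5 at 1.1]

s(s(b))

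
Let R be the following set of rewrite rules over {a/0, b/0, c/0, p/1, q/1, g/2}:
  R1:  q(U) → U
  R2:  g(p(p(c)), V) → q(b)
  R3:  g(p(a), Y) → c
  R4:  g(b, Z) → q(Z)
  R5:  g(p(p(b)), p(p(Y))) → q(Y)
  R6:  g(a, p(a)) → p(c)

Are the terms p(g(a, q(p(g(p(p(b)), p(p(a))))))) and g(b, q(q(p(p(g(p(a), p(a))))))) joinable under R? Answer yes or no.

yes — NF(t₁) = p(p(c)), NF(t₂) = p(p(c))

Reduce t₁ = p(g(a, q(p(g(p(p(b)), p(p(a))))))):
1. p(g(a, q(p(g(p(p(b)), p(p(a)))))))  →  p(g(a, p(g(p(p(b)), p(p(a))))))   [R1 at 1.2]
2. p(g(a, p(g(p(p(b)), p(p(a))))))  →  p(g(a, p(q(a))))   [R5 at 1.2.1]
3. p(g(a, p(q(a))))  →  p(g(a, p(a)))   [R1 at 1.2.1]
4. p(g(a, p(a)))  →  p(p(c))   [R6 at 1]

Reduce t₂ = g(b, q(q(p(p(g(p(a), p(a))))))):
1. g(b, q(q(p(p(g(p(a), p(a)))))))  →  q(q(q(p(p(g(p(a), p(a)))))))   [R4 at ε]
2. q(q(q(p(p(g(p(a), p(a)))))))  →  q(q(p(p(g(p(a), p(a))))))   [R1 at ε]
3. q(q(p(p(g(p(a), p(a))))))  →  q(p(p(g(p(a), p(a)))))   [R1 at ε]
4. q(p(p(g(p(a), p(a)))))  →  p(p(g(p(a), p(a))))   [R1 at ε]
5. p(p(g(p(a), p(a))))  →  p(p(c))   [R3 at 1.1]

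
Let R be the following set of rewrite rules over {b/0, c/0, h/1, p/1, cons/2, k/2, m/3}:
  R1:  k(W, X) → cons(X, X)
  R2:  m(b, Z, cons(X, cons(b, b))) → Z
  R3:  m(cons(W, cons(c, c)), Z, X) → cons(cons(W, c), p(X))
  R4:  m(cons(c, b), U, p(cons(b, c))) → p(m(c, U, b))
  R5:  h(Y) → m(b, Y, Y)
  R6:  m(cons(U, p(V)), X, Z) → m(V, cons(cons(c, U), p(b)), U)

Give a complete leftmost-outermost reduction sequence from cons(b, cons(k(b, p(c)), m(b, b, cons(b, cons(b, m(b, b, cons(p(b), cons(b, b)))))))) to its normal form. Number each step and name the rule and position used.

cons(b, cons(cons(p(c), p(c)), b))

1. cons(b, cons(k(b, p(c)), m(b, b, cons(b, cons(b, m(b, b, cons(p(b), cons(b, b))))))))  →  cons(b, cons(cons(p(c), p(c)), m(b, b, cons(b, cons(b, m(b, b, cons(p(b), cons(b, b))))))))   [R1 at 2.1]
2. cons(b, cons(cons(p(c), p(c)), m(b, b, cons(b, cons(b, m(b, b, cons(p(b), cons(b, b))))))))  →  cons(b, cons(cons(p(c), p(c)), m(b, b, cons(b, cons(b, b)))))   [R2 at 2.2.3.2.2]
3. cons(b, cons(cons(p(c), p(c)), m(b, b, cons(b, cons(b, b)))))  →  cons(b, cons(cons(p(c), p(c)), b))   [R2 at 2.2]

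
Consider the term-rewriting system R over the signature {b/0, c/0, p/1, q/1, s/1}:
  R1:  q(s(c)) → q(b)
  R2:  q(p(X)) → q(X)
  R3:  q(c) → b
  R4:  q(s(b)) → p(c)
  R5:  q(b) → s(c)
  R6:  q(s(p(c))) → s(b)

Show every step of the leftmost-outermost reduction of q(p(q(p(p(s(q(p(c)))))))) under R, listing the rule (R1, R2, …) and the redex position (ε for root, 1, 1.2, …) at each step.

1. q(p(q(p(p(s(q(p(c))))))))  →  q(q(p(p(s(q(p(c)))))))   [R2 at ε]
2. q(q(p(p(s(q(p(c)))))))  →  q(q(p(s(q(p(c))))))   [R2 at 1]
3. q(q(p(s(q(p(c))))))  →  q(q(s(q(p(c)))))   [R2 at 1]
4. q(q(s(q(p(c)))))  →  q(q(s(q(c))))   [R2 at 1.1.1]
5. q(q(s(q(c))))  →  q(q(s(b)))   [R3 at 1.1.1]
6. q(q(s(b)))  →  q(p(c))   [R4 at 1]
7. q(p(c))  →  q(c)   [R2 at ε]
8. q(c)  →  b   [R3 at ε]

b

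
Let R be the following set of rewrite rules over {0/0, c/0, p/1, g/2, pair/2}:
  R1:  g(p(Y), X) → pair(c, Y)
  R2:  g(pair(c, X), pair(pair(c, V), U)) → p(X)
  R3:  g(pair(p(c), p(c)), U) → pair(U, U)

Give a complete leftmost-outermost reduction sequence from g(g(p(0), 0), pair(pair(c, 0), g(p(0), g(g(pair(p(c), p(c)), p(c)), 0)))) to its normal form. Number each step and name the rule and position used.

1. g(g(p(0), 0), pair(pair(c, 0), g(p(0), g(g(pair(p(c), p(c)), p(c)), 0))))  →  g(pair(c, 0), pair(pair(c, 0), g(p(0), g(g(pair(p(c), p(c)), p(c)), 0))))   [R1 at 1]
2. g(pair(c, 0), pair(pair(c, 0), g(p(0), g(g(pair(p(c), p(c)), p(c)), 0))))  →  p(0)   [R2 at ε]

p(0)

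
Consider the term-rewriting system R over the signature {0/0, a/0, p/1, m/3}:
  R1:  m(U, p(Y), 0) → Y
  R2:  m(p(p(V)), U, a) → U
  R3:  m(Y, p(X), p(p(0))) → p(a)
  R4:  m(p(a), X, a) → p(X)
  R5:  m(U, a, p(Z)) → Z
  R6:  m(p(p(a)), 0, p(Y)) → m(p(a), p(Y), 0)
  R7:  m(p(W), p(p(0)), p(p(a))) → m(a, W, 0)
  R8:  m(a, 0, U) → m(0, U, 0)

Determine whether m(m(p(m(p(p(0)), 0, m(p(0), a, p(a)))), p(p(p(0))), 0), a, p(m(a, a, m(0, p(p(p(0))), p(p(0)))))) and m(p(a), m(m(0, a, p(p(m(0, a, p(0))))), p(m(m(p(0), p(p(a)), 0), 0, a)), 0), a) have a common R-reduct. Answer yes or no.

Reduce t₁ = m(m(p(m(p(p(0)), 0, m(p(0), a, p(a)))), p(p(p(0))), 0), a, p(m(a, a, m(0, p(p(p(0))), p(p(0)))))):
1. m(m(p(m(p(p(0)), 0, m(p(0), a, p(a)))), p(p(p(0))), 0), a, p(m(a, a, m(0, p(p(p(0))), p(p(0))))))  →  m(a, a, m(0, p(p(p(0))), p(p(0))))   [R5 at ε]
2. m(a, a, m(0, p(p(p(0))), p(p(0))))  →  m(a, a, p(a))   [R3 at 3]
3. m(a, a, p(a))  →  a   [R5 at ε]

Reduce t₂ = m(p(a), m(m(0, a, p(p(m(0, a, p(0))))), p(m(m(p(0), p(p(a)), 0), 0, a)), 0), a):
1. m(p(a), m(m(0, a, p(p(m(0, a, p(0))))), p(m(m(p(0), p(p(a)), 0), 0, a)), 0), a)  →  p(m(m(0, a, p(p(m(0, a, p(0))))), p(m(m(p(0), p(p(a)), 0), 0, a)), 0))   [R4 at ε]
2. p(m(m(0, a, p(p(m(0, a, p(0))))), p(m(m(p(0), p(p(a)), 0), 0, a)), 0))  →  p(m(m(p(0), p(p(a)), 0), 0, a))   [R1 at 1]
3. p(m(m(p(0), p(p(a)), 0), 0, a))  →  p(m(p(a), 0, a))   [R1 at 1.1]
4. p(m(p(a), 0, a))  →  p(p(0))   [R4 at 1]

no — NF(t₁) = a, NF(t₂) = p(p(0))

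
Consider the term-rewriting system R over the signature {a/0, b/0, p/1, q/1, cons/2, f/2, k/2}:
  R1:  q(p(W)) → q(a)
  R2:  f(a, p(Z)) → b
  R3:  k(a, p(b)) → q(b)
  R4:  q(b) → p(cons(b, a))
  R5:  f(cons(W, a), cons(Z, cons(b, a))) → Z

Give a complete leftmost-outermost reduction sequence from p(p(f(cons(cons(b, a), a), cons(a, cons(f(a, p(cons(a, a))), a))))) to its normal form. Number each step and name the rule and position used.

p(p(a))

1. p(p(f(cons(cons(b, a), a), cons(a, cons(f(a, p(cons(a, a))), a)))))  →  p(p(f(cons(cons(b, a), a), cons(a, cons(b, a)))))   [R2 at 1.1.2.2.1]
2. p(p(f(cons(cons(b, a), a), cons(a, cons(b, a)))))  →  p(p(a))   [R5 at 1.1]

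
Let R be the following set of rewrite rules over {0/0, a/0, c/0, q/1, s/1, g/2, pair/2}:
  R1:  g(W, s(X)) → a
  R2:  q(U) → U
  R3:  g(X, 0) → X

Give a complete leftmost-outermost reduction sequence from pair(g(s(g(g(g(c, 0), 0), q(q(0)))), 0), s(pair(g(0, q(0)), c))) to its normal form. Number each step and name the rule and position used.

pair(s(c), s(pair(0, c)))

1. pair(g(s(g(g(g(c, 0), 0), q(q(0)))), 0), s(pair(g(0, q(0)), c)))  →  pair(s(g(g(g(c, 0), 0), q(q(0)))), s(pair(g(0, q(0)), c)))   [R3 at 1]
2. pair(s(g(g(g(c, 0), 0), q(q(0)))), s(pair(g(0, q(0)), c)))  →  pair(s(g(g(c, 0), q(q(0)))), s(pair(g(0, q(0)), c)))   [R3 at 1.1.1]
3. pair(s(g(g(c, 0), q(q(0)))), s(pair(g(0, q(0)), c)))  →  pair(s(g(c, q(q(0)))), s(pair(g(0, q(0)), c)))   [R3 at 1.1.1]
4. pair(s(g(c, q(q(0)))), s(pair(g(0, q(0)), c)))  →  pair(s(g(c, q(0))), s(pair(g(0, q(0)), c)))   [R2 at 1.1.2]
5. pair(s(g(c, q(0))), s(pair(g(0, q(0)), c)))  →  pair(s(g(c, 0)), s(pair(g(0, q(0)), c)))   [R2 at 1.1.2]
6. pair(s(g(c, 0)), s(pair(g(0, q(0)), c)))  →  pair(s(c), s(pair(g(0, q(0)), c)))   [R3 at 1.1]
7. pair(s(c), s(pair(g(0, q(0)), c)))  →  pair(s(c), s(pair(g(0, 0), c)))   [R2 at 2.1.1.2]
8. pair(s(c), s(pair(g(0, 0), c)))  →  pair(s(c), s(pair(0, c)))   [R3 at 2.1.1]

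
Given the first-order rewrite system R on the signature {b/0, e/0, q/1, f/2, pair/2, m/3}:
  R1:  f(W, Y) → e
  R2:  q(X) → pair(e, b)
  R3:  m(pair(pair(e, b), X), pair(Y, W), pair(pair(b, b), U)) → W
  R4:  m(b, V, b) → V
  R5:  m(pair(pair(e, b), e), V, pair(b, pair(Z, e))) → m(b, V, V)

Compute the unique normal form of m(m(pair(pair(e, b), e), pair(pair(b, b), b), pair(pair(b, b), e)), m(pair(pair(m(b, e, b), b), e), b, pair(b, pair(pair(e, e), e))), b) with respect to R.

b

1. m(m(pair(pair(e, b), e), pair(pair(b, b), b), pair(pair(b, b), e)), m(pair(pair(m(b, e, b), b), e), b, pair(b, pair(pair(e, e), e))), b)  →  m(b, m(pair(pair(m(b, e, b), b), e), b, pair(b, pair(pair(e, e), e))), b)   [R3 at 1]
2. m(b, m(pair(pair(m(b, e, b), b), e), b, pair(b, pair(pair(e, e), e))), b)  →  m(pair(pair(m(b, e, b), b), e), b, pair(b, pair(pair(e, e), e)))   [R4 at ε]
3. m(pair(pair(m(b, e, b), b), e), b, pair(b, pair(pair(e, e), e)))  →  m(pair(pair(e, b), e), b, pair(b, pair(pair(e, e), e)))   [R4 at 1.1.1]
4. m(pair(pair(e, b), e), b, pair(b, pair(pair(e, e), e)))  →  m(b, b, b)   [R5 at ε]
5. m(b, b, b)  →  b   [R4 at ε]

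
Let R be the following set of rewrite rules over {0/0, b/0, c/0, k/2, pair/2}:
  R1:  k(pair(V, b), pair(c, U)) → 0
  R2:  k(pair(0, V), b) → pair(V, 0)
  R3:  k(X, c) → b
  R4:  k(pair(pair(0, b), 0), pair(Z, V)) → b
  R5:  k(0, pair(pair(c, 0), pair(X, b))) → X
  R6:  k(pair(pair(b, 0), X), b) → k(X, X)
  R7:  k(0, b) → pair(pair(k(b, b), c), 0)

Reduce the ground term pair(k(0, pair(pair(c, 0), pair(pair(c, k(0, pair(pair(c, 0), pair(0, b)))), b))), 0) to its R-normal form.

pair(pair(c, 0), 0)

1. pair(k(0, pair(pair(c, 0), pair(pair(c, k(0, pair(pair(c, 0), pair(0, b)))), b))), 0)  →  pair(pair(c, k(0, pair(pair(c, 0), pair(0, b)))), 0)   [R5 at 1]
2. pair(pair(c, k(0, pair(pair(c, 0), pair(0, b)))), 0)  →  pair(pair(c, 0), 0)   [R5 at 1.2]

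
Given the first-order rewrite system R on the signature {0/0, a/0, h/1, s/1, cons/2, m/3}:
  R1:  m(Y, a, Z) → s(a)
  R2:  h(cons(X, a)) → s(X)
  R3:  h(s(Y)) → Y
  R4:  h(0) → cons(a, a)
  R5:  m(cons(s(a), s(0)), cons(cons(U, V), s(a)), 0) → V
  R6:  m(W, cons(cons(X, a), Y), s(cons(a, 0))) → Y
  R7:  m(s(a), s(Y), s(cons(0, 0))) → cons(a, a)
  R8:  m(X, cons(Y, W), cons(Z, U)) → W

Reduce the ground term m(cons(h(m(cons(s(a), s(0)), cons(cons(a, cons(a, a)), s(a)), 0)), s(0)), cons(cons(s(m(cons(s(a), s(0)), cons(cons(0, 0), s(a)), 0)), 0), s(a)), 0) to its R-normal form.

0

1. m(cons(h(m(cons(s(a), s(0)), cons(cons(a, cons(a, a)), s(a)), 0)), s(0)), cons(cons(s(m(cons(s(a), s(0)), cons(cons(0, 0), s(a)), 0)), 0), s(a)), 0)  →  m(cons(h(cons(a, a)), s(0)), cons(cons(s(m(cons(s(a), s(0)), cons(cons(0, 0), s(a)), 0)), 0), s(a)), 0)   [R5 at 1.1.1]
2. m(cons(h(cons(a, a)), s(0)), cons(cons(s(m(cons(s(a), s(0)), cons(cons(0, 0), s(a)), 0)), 0), s(a)), 0)  →  m(cons(s(a), s(0)), cons(cons(s(m(cons(s(a), s(0)), cons(cons(0, 0), s(a)), 0)), 0), s(a)), 0)   [R2 at 1.1]
3. m(cons(s(a), s(0)), cons(cons(s(m(cons(s(a), s(0)), cons(cons(0, 0), s(a)), 0)), 0), s(a)), 0)  →  0   [R5 at ε]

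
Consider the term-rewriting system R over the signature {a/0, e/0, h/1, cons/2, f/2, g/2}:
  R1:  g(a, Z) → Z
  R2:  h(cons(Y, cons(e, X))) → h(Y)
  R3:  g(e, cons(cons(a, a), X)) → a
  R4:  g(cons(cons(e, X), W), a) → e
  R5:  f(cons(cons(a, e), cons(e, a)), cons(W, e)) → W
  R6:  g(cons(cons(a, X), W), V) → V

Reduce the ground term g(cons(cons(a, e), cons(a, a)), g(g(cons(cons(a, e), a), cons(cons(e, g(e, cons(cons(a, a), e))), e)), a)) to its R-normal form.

1. g(cons(cons(a, e), cons(a, a)), g(g(cons(cons(a, e), a), cons(cons(e, g(e, cons(cons(a, a), e))), e)), a))  →  g(g(cons(cons(a, e), a), cons(cons(e, g(e, cons(cons(a, a), e))), e)), a)   [R6 at ε]
2. g(g(cons(cons(a, e), a), cons(cons(e, g(e, cons(cons(a, a), e))), e)), a)  →  g(cons(cons(e, g(e, cons(cons(a, a), e))), e), a)   [R6 at 1]
3. g(cons(cons(e, g(e, cons(cons(a, a), e))), e), a)  →  e   [R4 at ε]

e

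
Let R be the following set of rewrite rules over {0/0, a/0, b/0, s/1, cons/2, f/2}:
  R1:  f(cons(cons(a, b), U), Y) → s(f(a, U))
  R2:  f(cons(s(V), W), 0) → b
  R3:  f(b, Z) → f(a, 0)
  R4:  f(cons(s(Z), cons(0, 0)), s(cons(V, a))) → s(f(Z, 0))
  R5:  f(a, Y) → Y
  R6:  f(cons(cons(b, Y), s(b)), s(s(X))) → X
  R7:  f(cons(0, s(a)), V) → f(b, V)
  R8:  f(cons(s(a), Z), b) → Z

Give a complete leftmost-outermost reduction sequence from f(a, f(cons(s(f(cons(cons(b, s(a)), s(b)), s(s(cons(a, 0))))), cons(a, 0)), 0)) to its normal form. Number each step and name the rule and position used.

b

1. f(a, f(cons(s(f(cons(cons(b, s(a)), s(b)), s(s(cons(a, 0))))), cons(a, 0)), 0))  →  f(cons(s(f(cons(cons(b, s(a)), s(b)), s(s(cons(a, 0))))), cons(a, 0)), 0)   [R5 at ε]
2. f(cons(s(f(cons(cons(b, s(a)), s(b)), s(s(cons(a, 0))))), cons(a, 0)), 0)  →  b   [R2 at ε]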